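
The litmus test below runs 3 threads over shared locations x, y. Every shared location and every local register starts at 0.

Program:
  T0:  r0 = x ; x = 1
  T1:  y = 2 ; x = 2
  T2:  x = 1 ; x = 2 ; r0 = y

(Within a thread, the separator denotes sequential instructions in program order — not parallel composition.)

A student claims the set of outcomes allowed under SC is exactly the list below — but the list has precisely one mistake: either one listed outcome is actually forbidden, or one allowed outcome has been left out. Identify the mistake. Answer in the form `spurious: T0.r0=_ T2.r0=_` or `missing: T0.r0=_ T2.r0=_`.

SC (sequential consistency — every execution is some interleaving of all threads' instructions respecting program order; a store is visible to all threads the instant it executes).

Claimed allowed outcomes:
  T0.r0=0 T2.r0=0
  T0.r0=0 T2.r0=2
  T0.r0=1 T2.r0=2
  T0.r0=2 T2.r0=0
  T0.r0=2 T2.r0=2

missing: T0.r0=1 T2.r0=0

outcome vector order: (T0.r0,T2.r0)
under SC → 0/0, 0/2, 1/0, 1/2, 2/0, 2/2
SC∖claimed = {1/0}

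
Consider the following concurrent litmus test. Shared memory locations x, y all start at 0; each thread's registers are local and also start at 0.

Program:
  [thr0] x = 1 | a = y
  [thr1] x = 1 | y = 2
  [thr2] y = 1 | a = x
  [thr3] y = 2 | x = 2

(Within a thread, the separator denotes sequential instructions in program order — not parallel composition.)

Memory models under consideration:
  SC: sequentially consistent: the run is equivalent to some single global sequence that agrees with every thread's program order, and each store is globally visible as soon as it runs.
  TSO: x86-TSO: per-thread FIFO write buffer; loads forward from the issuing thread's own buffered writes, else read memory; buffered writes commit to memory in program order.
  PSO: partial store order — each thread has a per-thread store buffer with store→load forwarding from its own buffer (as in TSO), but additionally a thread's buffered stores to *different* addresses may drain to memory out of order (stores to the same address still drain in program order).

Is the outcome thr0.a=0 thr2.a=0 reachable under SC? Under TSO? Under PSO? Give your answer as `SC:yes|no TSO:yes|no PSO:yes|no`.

outcome vector order: (thr0.a,thr2.a)
under SC → (0,1) (0,2) (1,0) (1,1) (1,2) (2,0) (2,1) (2,2)
under TSO → (0,0) (0,1) (0,2) (1,0) (1,1) (1,2) (2,0) (2,1) (2,2)
under PSO → (0,0) (0,1) (0,2) (1,0) (1,1) (1,2) (2,0) (2,1) (2,2)
target (0,0) ∈ {TSO,PSO}

SC:no TSO:yes PSO:yes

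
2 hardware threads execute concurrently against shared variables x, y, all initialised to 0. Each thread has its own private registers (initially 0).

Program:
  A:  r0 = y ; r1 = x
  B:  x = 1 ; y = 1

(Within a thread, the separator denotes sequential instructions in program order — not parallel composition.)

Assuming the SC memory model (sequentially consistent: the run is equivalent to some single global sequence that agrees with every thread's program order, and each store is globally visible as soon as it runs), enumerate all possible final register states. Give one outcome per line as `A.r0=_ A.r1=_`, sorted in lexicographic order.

outcome vector order: (A.r0,A.r1)
|SC outcomes| = 3

A.r0=0 A.r1=0
A.r0=0 A.r1=1
A.r0=1 A.r1=1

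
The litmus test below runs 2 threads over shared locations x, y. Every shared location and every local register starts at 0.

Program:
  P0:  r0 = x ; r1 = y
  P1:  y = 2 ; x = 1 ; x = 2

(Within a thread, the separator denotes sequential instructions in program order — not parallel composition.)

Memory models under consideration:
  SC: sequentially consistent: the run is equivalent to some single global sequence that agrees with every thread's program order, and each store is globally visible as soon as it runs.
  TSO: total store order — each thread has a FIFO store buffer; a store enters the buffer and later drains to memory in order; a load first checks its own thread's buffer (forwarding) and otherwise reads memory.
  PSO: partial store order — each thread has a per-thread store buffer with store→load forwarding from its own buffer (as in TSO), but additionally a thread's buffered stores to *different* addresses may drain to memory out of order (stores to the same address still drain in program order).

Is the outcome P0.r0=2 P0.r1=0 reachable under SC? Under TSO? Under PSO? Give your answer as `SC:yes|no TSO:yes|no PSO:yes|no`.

SC:no TSO:no PSO:yes

outcome vector order: (P0.r0,P0.r1)
SC (4): (0,0) (0,2) (1,2) (2,2)
TSO (4): (0,0) (0,2) (1,2) (2,2)
PSO (6): (0,0) (0,2) (1,0) (1,2) (2,0) (2,2)
target (2,0) ∈ {PSO}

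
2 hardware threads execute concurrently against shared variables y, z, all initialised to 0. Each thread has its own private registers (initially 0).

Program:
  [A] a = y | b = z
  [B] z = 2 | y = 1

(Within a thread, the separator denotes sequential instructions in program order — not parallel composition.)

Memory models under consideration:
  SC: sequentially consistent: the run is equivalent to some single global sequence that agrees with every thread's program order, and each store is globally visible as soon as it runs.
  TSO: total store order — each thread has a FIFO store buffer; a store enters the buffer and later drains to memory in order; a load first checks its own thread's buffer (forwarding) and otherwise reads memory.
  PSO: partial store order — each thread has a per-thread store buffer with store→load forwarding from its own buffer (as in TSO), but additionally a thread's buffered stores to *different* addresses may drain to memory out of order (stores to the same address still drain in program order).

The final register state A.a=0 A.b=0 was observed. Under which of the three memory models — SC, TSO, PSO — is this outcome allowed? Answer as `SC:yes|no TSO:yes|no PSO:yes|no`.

outcome vector order: (A.a,A.b)
SC (3): 0/0; 0/2; 1/2
TSO (3): 0/0; 0/2; 1/2
PSO (4): 0/0; 0/2; 1/0; 1/2
target 0/0 ∈ {SC,TSO,PSO}

SC:yes TSO:yes PSO:yes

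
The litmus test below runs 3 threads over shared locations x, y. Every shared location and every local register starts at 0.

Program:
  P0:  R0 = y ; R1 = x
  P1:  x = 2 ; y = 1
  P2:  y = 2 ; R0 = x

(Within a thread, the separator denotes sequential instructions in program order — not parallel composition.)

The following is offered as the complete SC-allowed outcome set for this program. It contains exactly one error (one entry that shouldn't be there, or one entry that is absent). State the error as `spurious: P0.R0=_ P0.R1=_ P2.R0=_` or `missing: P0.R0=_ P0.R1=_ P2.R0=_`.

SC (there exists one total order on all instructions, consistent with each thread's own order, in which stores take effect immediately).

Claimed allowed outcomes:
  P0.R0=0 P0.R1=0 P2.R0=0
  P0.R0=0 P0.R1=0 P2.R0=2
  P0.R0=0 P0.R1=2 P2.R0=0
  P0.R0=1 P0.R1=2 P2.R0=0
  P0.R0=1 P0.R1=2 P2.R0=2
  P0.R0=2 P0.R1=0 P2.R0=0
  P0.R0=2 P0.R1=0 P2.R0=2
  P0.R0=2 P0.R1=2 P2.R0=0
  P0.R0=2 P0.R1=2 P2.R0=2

missing: P0.R0=0 P0.R1=2 P2.R0=2

outcome vector order: (P0.R0,P0.R1,P2.R0)
SC (10): <0 0 0> <0 0 2> <0 2 0> <0 2 2> <1 2 0> <1 2 2> <2 0 0> <2 0 2> <2 2 0> <2 2 2>
SC∖claimed = {<0 2 2>}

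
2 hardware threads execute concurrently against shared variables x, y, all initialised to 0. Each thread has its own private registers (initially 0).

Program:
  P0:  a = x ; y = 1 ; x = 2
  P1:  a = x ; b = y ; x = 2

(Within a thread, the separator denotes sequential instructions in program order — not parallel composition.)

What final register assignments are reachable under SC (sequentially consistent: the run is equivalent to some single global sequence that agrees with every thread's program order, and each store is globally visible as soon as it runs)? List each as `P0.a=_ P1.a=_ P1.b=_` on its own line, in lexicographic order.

outcome vector order: (P0.a,P1.a,P1.b)
|SC outcomes| = 4

P0.a=0 P1.a=0 P1.b=0
P0.a=0 P1.a=0 P1.b=1
P0.a=0 P1.a=2 P1.b=1
P0.a=2 P1.a=0 P1.b=0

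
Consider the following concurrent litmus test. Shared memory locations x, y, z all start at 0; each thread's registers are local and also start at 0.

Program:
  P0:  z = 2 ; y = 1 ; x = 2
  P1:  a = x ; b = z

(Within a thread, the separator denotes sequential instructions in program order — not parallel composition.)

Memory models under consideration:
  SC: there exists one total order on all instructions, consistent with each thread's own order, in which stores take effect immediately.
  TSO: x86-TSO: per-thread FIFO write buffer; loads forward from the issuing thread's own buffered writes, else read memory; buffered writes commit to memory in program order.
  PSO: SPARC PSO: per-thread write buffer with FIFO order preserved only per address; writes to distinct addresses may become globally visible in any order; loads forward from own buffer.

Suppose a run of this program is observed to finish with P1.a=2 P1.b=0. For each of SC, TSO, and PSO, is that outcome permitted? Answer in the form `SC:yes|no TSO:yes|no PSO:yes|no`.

outcome vector order: (P1.a,P1.b)
[SC] allowed = {00; 02; 22}
[TSO] allowed = {00; 02; 22}
[PSO] allowed = {00; 02; 20; 22}
target 20 ∈ {PSO}

SC:no TSO:no PSO:yes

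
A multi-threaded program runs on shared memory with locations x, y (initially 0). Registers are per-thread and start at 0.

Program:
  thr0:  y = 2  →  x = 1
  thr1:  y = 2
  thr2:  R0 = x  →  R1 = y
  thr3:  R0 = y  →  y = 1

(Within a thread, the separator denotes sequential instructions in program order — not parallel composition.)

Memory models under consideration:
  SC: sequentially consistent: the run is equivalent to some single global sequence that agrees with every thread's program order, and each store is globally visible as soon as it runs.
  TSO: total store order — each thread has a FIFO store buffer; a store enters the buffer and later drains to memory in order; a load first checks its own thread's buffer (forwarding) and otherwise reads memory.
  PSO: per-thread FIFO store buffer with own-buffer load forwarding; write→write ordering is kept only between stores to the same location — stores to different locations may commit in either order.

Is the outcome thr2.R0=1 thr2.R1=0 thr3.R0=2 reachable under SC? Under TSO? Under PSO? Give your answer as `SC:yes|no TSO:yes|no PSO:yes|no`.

outcome vector order: (thr2.R0,thr2.R1,thr3.R0)
[SC] allowed = {<0 0 0> <0 0 2> <0 1 0> <0 1 2> <0 2 0> <0 2 2> <1 1 0> <1 1 2> <1 2 0> <1 2 2>}
[TSO] allowed = {<0 0 0> <0 0 2> <0 1 0> <0 1 2> <0 2 0> <0 2 2> <1 1 0> <1 1 2> <1 2 0> <1 2 2>}
[PSO] allowed = {<0 0 0> <0 0 2> <0 1 0> <0 1 2> <0 2 0> <0 2 2> <1 0 0> <1 0 2> <1 1 0> <1 1 2> <1 2 0> <1 2 2>}
target <1 0 2> ∈ {PSO}

SC:no TSO:no PSO:yes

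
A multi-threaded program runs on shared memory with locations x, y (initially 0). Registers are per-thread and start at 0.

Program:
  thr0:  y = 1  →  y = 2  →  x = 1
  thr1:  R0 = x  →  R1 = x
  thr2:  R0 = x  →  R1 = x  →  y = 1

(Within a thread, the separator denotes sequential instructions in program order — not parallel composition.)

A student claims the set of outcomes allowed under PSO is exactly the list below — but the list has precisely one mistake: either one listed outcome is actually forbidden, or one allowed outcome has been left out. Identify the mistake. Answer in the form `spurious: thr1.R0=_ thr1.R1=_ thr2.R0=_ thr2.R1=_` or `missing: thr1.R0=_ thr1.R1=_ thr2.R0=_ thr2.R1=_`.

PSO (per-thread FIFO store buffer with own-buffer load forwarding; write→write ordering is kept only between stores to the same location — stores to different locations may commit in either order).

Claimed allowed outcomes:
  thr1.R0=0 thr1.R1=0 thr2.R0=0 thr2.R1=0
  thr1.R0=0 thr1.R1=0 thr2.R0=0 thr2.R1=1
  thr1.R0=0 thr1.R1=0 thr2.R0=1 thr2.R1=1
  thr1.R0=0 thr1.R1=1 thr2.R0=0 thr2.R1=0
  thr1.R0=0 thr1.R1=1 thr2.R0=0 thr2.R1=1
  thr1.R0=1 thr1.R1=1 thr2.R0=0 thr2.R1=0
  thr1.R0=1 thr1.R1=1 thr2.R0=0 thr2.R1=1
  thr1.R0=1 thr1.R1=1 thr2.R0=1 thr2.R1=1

outcome vector order: (thr1.R0,thr1.R1,thr2.R0,thr2.R1)
under PSO → 0/0/0/0; 0/0/0/1; 0/0/1/1; 0/1/0/0; 0/1/0/1; 0/1/1/1; 1/1/0/0; 1/1/0/1; 1/1/1/1
PSO∖claimed = {0/1/1/1}

missing: thr1.R0=0 thr1.R1=1 thr2.R0=1 thr2.R1=1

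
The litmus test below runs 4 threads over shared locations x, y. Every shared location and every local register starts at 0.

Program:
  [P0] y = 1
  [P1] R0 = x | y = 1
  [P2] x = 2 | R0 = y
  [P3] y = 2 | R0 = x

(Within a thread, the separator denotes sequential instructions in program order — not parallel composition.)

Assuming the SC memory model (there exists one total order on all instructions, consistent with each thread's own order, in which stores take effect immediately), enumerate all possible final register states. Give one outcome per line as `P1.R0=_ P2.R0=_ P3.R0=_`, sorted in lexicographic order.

outcome vector order: (P1.R0,P2.R0,P3.R0)
|SC outcomes| = 10

P1.R0=0 P2.R0=0 P3.R0=2
P1.R0=0 P2.R0=1 P3.R0=0
P1.R0=0 P2.R0=1 P3.R0=2
P1.R0=0 P2.R0=2 P3.R0=0
P1.R0=0 P2.R0=2 P3.R0=2
P1.R0=2 P2.R0=0 P3.R0=2
P1.R0=2 P2.R0=1 P3.R0=0
P1.R0=2 P2.R0=1 P3.R0=2
P1.R0=2 P2.R0=2 P3.R0=0
P1.R0=2 P2.R0=2 P3.R0=2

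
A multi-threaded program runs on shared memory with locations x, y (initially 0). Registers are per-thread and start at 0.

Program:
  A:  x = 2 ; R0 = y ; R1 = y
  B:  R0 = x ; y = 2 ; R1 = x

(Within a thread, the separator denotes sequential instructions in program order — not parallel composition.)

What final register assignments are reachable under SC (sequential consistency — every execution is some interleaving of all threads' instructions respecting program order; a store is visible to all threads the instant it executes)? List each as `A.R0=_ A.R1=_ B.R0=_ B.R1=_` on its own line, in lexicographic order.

A.R0=0 A.R1=0 B.R0=0 B.R1=2
A.R0=0 A.R1=0 B.R0=2 B.R1=2
A.R0=0 A.R1=2 B.R0=0 B.R1=2
A.R0=0 A.R1=2 B.R0=2 B.R1=2
A.R0=2 A.R1=2 B.R0=0 B.R1=0
A.R0=2 A.R1=2 B.R0=0 B.R1=2
A.R0=2 A.R1=2 B.R0=2 B.R1=2

outcome vector order: (A.R0,A.R1,B.R0,B.R1)
|SC outcomes| = 7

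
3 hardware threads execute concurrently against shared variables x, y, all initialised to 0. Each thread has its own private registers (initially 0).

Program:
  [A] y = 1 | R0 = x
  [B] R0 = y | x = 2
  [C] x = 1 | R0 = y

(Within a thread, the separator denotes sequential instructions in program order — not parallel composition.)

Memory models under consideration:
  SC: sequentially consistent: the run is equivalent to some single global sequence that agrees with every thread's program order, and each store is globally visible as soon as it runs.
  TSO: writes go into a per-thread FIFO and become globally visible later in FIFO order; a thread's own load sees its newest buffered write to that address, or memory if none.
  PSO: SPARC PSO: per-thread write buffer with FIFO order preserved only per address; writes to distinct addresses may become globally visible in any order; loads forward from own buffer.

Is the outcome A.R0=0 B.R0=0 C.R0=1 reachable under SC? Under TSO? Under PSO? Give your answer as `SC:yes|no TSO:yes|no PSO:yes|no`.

SC:yes TSO:yes PSO:yes

outcome vector order: (A.R0,B.R0,C.R0)
[SC] allowed = {001 011 100 101 110 111 200 201 210 211}
[TSO] allowed = {000 001 010 011 100 101 110 111 200 201 210 211}
[PSO] allowed = {000 001 010 011 100 101 110 111 200 201 210 211}
target 001 ∈ {SC,TSO,PSO}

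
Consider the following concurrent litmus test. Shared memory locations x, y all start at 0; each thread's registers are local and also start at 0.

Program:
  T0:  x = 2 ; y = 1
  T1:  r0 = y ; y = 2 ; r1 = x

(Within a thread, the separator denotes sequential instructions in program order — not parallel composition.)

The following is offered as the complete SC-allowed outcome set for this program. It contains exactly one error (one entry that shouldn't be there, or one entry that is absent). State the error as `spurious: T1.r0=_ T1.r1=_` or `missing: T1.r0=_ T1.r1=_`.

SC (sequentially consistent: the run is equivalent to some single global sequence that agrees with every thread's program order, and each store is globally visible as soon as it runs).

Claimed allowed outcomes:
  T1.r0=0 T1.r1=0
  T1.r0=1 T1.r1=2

missing: T1.r0=0 T1.r1=2

outcome vector order: (T1.r0,T1.r1)
SC: 3 outcomes — {<0 0>; <0 2>; <1 2>}
SC∖claimed = {<0 2>}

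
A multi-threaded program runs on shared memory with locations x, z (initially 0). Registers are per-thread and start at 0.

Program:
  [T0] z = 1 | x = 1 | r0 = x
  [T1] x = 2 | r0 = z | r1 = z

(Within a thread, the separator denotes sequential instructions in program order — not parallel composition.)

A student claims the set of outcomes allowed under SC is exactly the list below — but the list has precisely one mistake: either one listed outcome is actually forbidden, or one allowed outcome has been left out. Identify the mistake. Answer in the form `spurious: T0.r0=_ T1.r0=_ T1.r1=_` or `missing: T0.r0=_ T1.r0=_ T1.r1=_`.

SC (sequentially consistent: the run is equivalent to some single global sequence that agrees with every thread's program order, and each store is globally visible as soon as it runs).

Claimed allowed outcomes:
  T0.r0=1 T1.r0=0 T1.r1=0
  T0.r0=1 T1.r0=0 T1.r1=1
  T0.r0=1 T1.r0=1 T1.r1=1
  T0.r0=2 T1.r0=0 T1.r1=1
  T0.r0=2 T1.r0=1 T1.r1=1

spurious: T0.r0=2 T1.r0=0 T1.r1=1

outcome vector order: (T0.r0,T1.r0,T1.r1)
SC (4): 1/0/0, 1/0/1, 1/1/1, 2/1/1
claimed∖SC = {2/0/1}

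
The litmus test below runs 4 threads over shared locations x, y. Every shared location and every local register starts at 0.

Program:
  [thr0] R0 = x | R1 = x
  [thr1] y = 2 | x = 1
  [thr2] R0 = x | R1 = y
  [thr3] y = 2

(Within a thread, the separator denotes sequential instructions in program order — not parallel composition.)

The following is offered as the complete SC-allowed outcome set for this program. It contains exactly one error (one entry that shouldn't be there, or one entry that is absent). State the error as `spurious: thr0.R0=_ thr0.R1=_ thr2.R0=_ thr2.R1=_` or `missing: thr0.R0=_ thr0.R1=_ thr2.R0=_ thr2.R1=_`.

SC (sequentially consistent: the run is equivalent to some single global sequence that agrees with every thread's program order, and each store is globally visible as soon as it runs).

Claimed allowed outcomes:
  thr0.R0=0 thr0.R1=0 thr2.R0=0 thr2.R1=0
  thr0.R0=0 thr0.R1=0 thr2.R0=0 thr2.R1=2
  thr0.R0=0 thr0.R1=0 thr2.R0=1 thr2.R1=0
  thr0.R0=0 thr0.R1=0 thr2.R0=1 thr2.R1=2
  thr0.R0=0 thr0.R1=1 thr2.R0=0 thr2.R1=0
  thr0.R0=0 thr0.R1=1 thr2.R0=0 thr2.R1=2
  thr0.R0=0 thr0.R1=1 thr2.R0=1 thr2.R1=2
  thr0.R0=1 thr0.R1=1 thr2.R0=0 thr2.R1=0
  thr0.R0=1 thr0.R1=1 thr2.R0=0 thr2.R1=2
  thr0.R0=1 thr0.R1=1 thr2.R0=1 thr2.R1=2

outcome vector order: (thr0.R0,thr0.R1,thr2.R0,thr2.R1)
SC (9): (0,0,0,0) (0,0,0,2) (0,0,1,2) (0,1,0,0) (0,1,0,2) (0,1,1,2) (1,1,0,0) (1,1,0,2) (1,1,1,2)
claimed∖SC = {(0,0,1,0)}

spurious: thr0.R0=0 thr0.R1=0 thr2.R0=1 thr2.R1=0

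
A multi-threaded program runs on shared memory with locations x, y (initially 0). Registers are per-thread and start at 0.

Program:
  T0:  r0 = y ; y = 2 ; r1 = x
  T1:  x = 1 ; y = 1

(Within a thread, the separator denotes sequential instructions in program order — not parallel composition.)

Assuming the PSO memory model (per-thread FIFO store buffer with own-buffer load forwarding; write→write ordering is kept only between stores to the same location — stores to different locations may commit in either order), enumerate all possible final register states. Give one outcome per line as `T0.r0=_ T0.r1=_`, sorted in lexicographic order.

outcome vector order: (T0.r0,T0.r1)
|PSO outcomes| = 4

T0.r0=0 T0.r1=0
T0.r0=0 T0.r1=1
T0.r0=1 T0.r1=0
T0.r0=1 T0.r1=1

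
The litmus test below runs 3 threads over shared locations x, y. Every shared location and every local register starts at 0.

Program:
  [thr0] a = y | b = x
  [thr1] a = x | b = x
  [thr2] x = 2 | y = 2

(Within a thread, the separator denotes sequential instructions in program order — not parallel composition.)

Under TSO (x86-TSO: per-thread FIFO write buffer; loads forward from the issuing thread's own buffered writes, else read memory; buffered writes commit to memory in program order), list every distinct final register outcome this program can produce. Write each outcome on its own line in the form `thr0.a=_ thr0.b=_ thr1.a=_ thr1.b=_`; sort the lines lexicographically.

thr0.a=0 thr0.b=0 thr1.a=0 thr1.b=0
thr0.a=0 thr0.b=0 thr1.a=0 thr1.b=2
thr0.a=0 thr0.b=0 thr1.a=2 thr1.b=2
thr0.a=0 thr0.b=2 thr1.a=0 thr1.b=0
thr0.a=0 thr0.b=2 thr1.a=0 thr1.b=2
thr0.a=0 thr0.b=2 thr1.a=2 thr1.b=2
thr0.a=2 thr0.b=2 thr1.a=0 thr1.b=0
thr0.a=2 thr0.b=2 thr1.a=0 thr1.b=2
thr0.a=2 thr0.b=2 thr1.a=2 thr1.b=2

outcome vector order: (thr0.a,thr0.b,thr1.a,thr1.b)
|TSO outcomes| = 9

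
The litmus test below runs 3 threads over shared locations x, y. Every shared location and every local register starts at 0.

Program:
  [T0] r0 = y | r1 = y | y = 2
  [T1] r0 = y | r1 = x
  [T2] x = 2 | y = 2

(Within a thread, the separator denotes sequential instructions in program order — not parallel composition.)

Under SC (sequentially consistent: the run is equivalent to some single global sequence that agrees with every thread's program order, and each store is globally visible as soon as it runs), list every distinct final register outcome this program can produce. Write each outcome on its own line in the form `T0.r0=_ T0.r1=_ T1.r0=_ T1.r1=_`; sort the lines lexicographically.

T0.r0=0 T0.r1=0 T1.r0=0 T1.r1=0
T0.r0=0 T0.r1=0 T1.r0=0 T1.r1=2
T0.r0=0 T0.r1=0 T1.r0=2 T1.r1=0
T0.r0=0 T0.r1=0 T1.r0=2 T1.r1=2
T0.r0=0 T0.r1=2 T1.r0=0 T1.r1=0
T0.r0=0 T0.r1=2 T1.r0=0 T1.r1=2
T0.r0=0 T0.r1=2 T1.r0=2 T1.r1=2
T0.r0=2 T0.r1=2 T1.r0=0 T1.r1=0
T0.r0=2 T0.r1=2 T1.r0=0 T1.r1=2
T0.r0=2 T0.r1=2 T1.r0=2 T1.r1=2

outcome vector order: (T0.r0,T0.r1,T1.r0,T1.r1)
|SC outcomes| = 10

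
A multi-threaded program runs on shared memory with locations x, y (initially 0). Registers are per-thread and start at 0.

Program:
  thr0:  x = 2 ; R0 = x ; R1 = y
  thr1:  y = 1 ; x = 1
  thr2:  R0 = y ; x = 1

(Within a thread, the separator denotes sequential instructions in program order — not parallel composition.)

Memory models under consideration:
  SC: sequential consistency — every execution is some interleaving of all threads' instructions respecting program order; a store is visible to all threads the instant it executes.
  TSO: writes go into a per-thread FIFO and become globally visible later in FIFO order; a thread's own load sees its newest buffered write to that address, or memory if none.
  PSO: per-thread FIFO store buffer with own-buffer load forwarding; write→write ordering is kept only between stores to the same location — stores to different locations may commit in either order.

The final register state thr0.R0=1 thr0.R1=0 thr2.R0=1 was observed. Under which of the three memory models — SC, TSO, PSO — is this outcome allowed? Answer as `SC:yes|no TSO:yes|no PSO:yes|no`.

outcome vector order: (thr0.R0,thr0.R1,thr2.R0)
SC: 7 outcomes — {100; 110; 111; 200; 201; 210; 211}
TSO: 7 outcomes — {100; 110; 111; 200; 201; 210; 211}
PSO: 8 outcomes — {100; 101; 110; 111; 200; 201; 210; 211}
target 101 ∈ {PSO}

SC:no TSO:no PSO:yes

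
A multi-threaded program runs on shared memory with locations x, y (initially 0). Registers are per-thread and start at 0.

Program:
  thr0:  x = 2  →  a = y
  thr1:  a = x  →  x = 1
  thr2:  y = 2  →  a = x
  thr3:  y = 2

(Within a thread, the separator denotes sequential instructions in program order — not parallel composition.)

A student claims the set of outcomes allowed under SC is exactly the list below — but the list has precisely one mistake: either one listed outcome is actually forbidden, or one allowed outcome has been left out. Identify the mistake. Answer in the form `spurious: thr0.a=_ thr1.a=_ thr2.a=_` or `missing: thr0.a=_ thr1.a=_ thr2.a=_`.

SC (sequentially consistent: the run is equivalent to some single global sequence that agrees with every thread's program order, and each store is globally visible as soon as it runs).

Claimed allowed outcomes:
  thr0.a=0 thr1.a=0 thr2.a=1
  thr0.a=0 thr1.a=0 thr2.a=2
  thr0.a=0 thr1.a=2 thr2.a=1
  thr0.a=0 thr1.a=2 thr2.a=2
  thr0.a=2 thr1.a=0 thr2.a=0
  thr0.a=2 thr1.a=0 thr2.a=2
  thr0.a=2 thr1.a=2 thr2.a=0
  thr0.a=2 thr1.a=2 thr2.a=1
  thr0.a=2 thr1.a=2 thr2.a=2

missing: thr0.a=2 thr1.a=0 thr2.a=1

outcome vector order: (thr0.a,thr1.a,thr2.a)
under SC → (0,0,1), (0,0,2), (0,2,1), (0,2,2), (2,0,0), (2,0,1), (2,0,2), (2,2,0), (2,2,1), (2,2,2)
SC∖claimed = {(2,0,1)}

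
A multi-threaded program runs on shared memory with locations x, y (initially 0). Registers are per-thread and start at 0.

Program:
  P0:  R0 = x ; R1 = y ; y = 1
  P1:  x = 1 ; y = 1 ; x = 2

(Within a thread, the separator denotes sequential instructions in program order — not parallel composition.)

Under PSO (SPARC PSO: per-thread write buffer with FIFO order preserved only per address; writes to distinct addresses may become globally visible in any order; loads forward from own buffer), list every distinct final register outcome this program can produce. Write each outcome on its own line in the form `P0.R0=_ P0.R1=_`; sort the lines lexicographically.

outcome vector order: (P0.R0,P0.R1)
|PSO outcomes| = 6

P0.R0=0 P0.R1=0
P0.R0=0 P0.R1=1
P0.R0=1 P0.R1=0
P0.R0=1 P0.R1=1
P0.R0=2 P0.R1=0
P0.R0=2 P0.R1=1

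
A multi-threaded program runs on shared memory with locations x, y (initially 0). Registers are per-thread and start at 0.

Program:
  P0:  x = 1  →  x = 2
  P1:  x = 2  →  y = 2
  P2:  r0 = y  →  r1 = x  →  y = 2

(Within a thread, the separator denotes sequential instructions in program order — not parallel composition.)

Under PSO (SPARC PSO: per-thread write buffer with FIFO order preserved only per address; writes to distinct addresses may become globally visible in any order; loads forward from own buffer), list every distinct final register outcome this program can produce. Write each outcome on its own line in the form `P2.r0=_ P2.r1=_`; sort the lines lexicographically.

P2.r0=0 P2.r1=0
P2.r0=0 P2.r1=1
P2.r0=0 P2.r1=2
P2.r0=2 P2.r1=0
P2.r0=2 P2.r1=1
P2.r0=2 P2.r1=2

outcome vector order: (P2.r0,P2.r1)
|PSO outcomes| = 6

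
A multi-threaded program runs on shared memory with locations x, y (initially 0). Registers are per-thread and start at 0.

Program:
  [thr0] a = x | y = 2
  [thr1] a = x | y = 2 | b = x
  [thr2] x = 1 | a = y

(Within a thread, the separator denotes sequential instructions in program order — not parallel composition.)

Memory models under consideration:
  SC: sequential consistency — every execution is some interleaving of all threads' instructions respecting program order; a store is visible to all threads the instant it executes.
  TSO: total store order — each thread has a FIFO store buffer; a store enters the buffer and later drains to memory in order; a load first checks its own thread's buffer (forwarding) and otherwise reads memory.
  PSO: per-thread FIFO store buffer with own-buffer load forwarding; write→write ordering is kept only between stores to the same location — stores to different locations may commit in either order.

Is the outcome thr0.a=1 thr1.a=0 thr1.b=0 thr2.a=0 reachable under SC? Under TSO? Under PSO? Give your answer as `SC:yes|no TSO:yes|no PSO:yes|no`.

outcome vector order: (thr0.a,thr1.a,thr1.b,thr2.a)
[SC] allowed = {(0,0,0,2) (0,0,1,0) (0,0,1,2) (0,1,1,0) (0,1,1,2) (1,0,0,2) (1,0,1,0) (1,0,1,2) (1,1,1,0) (1,1,1,2)}
[TSO] allowed = {(0,0,0,0) (0,0,0,2) (0,0,1,0) (0,0,1,2) (0,1,1,0) (0,1,1,2) (1,0,0,0) (1,0,0,2) (1,0,1,0) (1,0,1,2) (1,1,1,0) (1,1,1,2)}
[PSO] allowed = {(0,0,0,0) (0,0,0,2) (0,0,1,0) (0,0,1,2) (0,1,1,0) (0,1,1,2) (1,0,0,0) (1,0,0,2) (1,0,1,0) (1,0,1,2) (1,1,1,0) (1,1,1,2)}
target (1,0,0,0) ∈ {TSO,PSO}

SC:no TSO:yes PSO:yes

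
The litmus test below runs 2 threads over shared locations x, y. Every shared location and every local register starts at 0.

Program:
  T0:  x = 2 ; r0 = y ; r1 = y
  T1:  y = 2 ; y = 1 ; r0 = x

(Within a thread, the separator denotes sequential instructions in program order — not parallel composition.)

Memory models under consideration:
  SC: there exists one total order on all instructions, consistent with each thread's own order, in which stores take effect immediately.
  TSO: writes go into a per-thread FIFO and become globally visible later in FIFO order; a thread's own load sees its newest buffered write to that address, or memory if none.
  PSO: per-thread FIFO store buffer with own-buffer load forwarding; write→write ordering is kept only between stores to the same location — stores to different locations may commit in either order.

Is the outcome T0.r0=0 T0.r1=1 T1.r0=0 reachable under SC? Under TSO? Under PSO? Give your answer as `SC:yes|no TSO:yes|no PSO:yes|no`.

SC:no TSO:yes PSO:yes

outcome vector order: (T0.r0,T0.r1,T1.r0)
under SC → 0/0/2, 0/1/2, 0/2/2, 1/1/0, 1/1/2, 2/1/2, 2/2/2
under TSO → 0/0/0, 0/0/2, 0/1/0, 0/1/2, 0/2/0, 0/2/2, 1/1/0, 1/1/2, 2/1/0, 2/1/2, 2/2/0, 2/2/2
under PSO → 0/0/0, 0/0/2, 0/1/0, 0/1/2, 0/2/0, 0/2/2, 1/1/0, 1/1/2, 2/1/0, 2/1/2, 2/2/0, 2/2/2
target 0/1/0 ∈ {TSO,PSO}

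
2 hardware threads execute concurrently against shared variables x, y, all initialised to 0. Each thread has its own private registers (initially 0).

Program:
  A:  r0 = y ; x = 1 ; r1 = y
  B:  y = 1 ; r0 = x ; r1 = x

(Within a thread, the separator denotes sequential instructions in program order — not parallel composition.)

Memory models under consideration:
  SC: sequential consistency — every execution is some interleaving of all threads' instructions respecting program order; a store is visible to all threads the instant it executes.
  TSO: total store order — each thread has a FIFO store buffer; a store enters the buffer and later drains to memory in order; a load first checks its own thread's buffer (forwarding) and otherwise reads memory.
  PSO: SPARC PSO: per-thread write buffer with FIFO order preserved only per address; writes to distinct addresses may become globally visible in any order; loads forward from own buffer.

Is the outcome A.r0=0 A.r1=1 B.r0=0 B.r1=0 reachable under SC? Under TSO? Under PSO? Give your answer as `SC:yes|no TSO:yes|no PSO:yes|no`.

outcome vector order: (A.r0,A.r1,B.r0,B.r1)
under SC → 0011; 0100; 0101; 0111; 1100; 1101; 1111
under TSO → 0000; 0001; 0011; 0100; 0101; 0111; 1100; 1101; 1111
under PSO → 0000; 0001; 0011; 0100; 0101; 0111; 1100; 1101; 1111
target 0100 ∈ {SC,TSO,PSO}

SC:yes TSO:yes PSO:yes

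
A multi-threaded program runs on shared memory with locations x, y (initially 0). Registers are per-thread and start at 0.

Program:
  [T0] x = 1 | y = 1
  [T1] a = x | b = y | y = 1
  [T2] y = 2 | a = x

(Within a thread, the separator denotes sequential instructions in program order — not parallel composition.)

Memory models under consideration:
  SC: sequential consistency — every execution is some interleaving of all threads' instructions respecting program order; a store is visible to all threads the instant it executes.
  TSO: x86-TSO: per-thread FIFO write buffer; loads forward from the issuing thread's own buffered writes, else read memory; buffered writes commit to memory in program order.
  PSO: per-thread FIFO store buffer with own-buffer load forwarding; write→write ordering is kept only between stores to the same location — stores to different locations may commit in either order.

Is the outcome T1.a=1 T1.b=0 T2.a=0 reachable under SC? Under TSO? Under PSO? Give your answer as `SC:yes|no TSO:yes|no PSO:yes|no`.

SC:no TSO:yes PSO:yes

outcome vector order: (T1.a,T1.b,T2.a)
SC: 11 outcomes — {0/0/0, 0/0/1, 0/1/0, 0/1/1, 0/2/0, 0/2/1, 1/0/1, 1/1/0, 1/1/1, 1/2/0, 1/2/1}
TSO: 12 outcomes — {0/0/0, 0/0/1, 0/1/0, 0/1/1, 0/2/0, 0/2/1, 1/0/0, 1/0/1, 1/1/0, 1/1/1, 1/2/0, 1/2/1}
PSO: 12 outcomes — {0/0/0, 0/0/1, 0/1/0, 0/1/1, 0/2/0, 0/2/1, 1/0/0, 1/0/1, 1/1/0, 1/1/1, 1/2/0, 1/2/1}
target 1/0/0 ∈ {TSO,PSO}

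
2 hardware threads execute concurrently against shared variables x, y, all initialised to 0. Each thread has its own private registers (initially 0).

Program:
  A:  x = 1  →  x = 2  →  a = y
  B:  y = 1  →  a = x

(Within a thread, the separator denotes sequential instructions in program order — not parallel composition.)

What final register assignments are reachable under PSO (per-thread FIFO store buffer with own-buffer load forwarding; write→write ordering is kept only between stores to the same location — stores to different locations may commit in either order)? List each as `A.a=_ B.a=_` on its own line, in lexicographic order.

outcome vector order: (A.a,B.a)
|PSO outcomes| = 6

A.a=0 B.a=0
A.a=0 B.a=1
A.a=0 B.a=2
A.a=1 B.a=0
A.a=1 B.a=1
A.a=1 B.a=2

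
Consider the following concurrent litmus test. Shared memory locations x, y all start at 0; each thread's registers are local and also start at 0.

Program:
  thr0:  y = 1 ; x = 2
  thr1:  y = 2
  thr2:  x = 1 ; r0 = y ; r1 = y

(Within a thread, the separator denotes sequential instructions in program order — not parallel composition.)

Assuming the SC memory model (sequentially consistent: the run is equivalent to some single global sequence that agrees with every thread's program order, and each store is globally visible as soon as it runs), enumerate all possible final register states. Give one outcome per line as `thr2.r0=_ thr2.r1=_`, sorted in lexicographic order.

outcome vector order: (thr2.r0,thr2.r1)
|SC outcomes| = 7

thr2.r0=0 thr2.r1=0
thr2.r0=0 thr2.r1=1
thr2.r0=0 thr2.r1=2
thr2.r0=1 thr2.r1=1
thr2.r0=1 thr2.r1=2
thr2.r0=2 thr2.r1=1
thr2.r0=2 thr2.r1=2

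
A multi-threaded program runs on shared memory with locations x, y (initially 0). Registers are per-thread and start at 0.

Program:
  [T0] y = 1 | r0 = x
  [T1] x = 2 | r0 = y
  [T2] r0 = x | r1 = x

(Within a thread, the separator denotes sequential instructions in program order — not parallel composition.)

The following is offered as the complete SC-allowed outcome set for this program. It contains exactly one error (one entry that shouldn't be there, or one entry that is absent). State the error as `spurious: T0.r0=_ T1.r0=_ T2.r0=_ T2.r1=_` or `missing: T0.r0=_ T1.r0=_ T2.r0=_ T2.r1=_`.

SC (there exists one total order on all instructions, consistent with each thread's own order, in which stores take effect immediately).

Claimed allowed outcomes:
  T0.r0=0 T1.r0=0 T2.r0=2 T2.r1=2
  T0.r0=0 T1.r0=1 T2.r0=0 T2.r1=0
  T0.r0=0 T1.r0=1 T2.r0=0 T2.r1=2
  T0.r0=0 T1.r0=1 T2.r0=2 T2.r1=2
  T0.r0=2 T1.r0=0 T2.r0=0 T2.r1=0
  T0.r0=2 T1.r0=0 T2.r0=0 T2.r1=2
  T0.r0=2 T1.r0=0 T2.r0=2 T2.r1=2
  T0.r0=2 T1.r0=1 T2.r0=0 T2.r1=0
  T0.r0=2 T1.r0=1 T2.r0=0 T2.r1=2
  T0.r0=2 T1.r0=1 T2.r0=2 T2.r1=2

spurious: T0.r0=0 T1.r0=0 T2.r0=2 T2.r1=2

outcome vector order: (T0.r0,T1.r0,T2.r0,T2.r1)
under SC → 0/1/0/0 0/1/0/2 0/1/2/2 2/0/0/0 2/0/0/2 2/0/2/2 2/1/0/0 2/1/0/2 2/1/2/2
claimed∖SC = {0/0/2/2}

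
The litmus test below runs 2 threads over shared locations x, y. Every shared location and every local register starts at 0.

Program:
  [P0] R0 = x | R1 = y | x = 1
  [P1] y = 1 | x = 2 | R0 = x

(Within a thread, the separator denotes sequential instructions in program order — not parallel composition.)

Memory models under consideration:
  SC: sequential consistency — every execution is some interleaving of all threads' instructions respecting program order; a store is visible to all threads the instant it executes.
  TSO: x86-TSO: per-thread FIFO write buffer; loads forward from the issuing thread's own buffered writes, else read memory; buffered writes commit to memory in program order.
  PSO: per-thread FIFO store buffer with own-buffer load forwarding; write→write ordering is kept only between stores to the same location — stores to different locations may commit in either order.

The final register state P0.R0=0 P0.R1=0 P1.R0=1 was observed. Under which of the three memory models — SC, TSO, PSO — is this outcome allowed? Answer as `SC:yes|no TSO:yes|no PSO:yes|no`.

outcome vector order: (P0.R0,P0.R1,P1.R0)
SC (6): 001 002 011 012 211 212
TSO (6): 001 002 011 012 211 212
PSO (8): 001 002 011 012 201 202 211 212
target 001 ∈ {SC,TSO,PSO}

SC:yes TSO:yes PSO:yes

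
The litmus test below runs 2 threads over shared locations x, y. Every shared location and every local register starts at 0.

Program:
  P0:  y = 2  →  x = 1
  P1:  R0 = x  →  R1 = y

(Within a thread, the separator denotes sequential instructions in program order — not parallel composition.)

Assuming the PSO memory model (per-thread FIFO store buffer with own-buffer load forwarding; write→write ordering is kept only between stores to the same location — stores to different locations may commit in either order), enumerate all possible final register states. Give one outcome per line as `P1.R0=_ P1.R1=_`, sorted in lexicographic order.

outcome vector order: (P1.R0,P1.R1)
|PSO outcomes| = 4

P1.R0=0 P1.R1=0
P1.R0=0 P1.R1=2
P1.R0=1 P1.R1=0
P1.R0=1 P1.R1=2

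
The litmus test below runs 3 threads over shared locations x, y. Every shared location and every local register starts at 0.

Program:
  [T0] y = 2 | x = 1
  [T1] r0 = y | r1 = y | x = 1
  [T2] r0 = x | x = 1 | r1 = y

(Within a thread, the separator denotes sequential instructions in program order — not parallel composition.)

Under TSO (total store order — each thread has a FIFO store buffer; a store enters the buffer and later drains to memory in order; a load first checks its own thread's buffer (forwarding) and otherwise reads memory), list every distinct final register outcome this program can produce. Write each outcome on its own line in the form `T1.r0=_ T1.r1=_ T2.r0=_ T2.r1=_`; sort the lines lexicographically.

outcome vector order: (T1.r0,T1.r1,T2.r0,T2.r1)
|TSO outcomes| = 10

T1.r0=0 T1.r1=0 T2.r0=0 T2.r1=0
T1.r0=0 T1.r1=0 T2.r0=0 T2.r1=2
T1.r0=0 T1.r1=0 T2.r0=1 T2.r1=0
T1.r0=0 T1.r1=0 T2.r0=1 T2.r1=2
T1.r0=0 T1.r1=2 T2.r0=0 T2.r1=0
T1.r0=0 T1.r1=2 T2.r0=0 T2.r1=2
T1.r0=0 T1.r1=2 T2.r0=1 T2.r1=2
T1.r0=2 T1.r1=2 T2.r0=0 T2.r1=0
T1.r0=2 T1.r1=2 T2.r0=0 T2.r1=2
T1.r0=2 T1.r1=2 T2.r0=1 T2.r1=2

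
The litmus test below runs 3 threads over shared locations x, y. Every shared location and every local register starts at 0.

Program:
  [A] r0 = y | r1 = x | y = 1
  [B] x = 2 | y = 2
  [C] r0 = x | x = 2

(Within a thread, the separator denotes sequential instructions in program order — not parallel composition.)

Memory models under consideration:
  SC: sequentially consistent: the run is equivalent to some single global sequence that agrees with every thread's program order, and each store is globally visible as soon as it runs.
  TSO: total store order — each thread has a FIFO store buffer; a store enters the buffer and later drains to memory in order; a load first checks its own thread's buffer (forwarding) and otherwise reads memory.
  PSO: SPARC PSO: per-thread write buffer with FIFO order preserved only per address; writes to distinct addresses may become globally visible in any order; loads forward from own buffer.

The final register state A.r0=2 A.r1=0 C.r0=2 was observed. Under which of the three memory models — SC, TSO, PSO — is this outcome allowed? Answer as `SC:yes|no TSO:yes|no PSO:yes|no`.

SC:no TSO:no PSO:yes

outcome vector order: (A.r0,A.r1,C.r0)
under SC → (0,0,0) (0,0,2) (0,2,0) (0,2,2) (2,2,0) (2,2,2)
under TSO → (0,0,0) (0,0,2) (0,2,0) (0,2,2) (2,2,0) (2,2,2)
under PSO → (0,0,0) (0,0,2) (0,2,0) (0,2,2) (2,0,0) (2,0,2) (2,2,0) (2,2,2)
target (2,0,2) ∈ {PSO}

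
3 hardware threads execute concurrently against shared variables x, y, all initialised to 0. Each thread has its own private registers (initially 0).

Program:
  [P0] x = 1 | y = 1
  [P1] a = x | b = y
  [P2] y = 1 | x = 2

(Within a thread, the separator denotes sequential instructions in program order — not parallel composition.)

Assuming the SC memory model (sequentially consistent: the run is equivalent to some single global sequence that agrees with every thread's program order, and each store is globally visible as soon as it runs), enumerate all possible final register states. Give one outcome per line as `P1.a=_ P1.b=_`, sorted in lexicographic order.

P1.a=0 P1.b=0
P1.a=0 P1.b=1
P1.a=1 P1.b=0
P1.a=1 P1.b=1
P1.a=2 P1.b=1

outcome vector order: (P1.a,P1.b)
|SC outcomes| = 5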